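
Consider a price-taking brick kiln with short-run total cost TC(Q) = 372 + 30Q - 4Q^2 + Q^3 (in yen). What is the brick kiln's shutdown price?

¥26 per unit

The shutdown price is the minimum of AVC. VC = 30Q - 4Q^2 + Q^3, so AVC = 30 - 4Q + Q^2.
dAVC/dQ = -4 + 2Q = 0 gives Q = 2. min AVC = 30 - 4·2 + 2^2 = 26.
The firm shuts down for any P below ¥26.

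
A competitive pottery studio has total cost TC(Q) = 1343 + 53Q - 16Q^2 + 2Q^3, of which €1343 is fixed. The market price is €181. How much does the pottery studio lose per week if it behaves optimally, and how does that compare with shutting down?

Profit = -€319 at Q = 8

AVC = 53 - 16Q + 2Q^2; min AVC = €21 at Q = 4. Since P = €181 ≥ min AVC, the firm produces.
MC = 53 - 32Q + 6Q^2. Setting P = MC and taking the root on the rising branch gives Q* = 8.
TR = 181·8 = 1448. TC = 1343 + 424 = 1767. Profit = 1448 − 1767 = -€319.
Shutting down would mean losing the fixed cost of €1343, so operating at a loss of €319 is better by €1024.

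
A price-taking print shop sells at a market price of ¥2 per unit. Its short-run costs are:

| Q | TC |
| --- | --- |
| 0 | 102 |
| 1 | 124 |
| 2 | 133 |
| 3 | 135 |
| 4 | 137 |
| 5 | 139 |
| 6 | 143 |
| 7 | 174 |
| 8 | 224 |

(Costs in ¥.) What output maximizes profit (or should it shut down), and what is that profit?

Profit at each row (π = 2Q − TC): Q=0: -102; Q=1: -122; Q=2: -129; Q=3: -129; Q=4: -129; Q=5: -129; Q=6: -131; Q=7: -160; Q=8: -208.
Profit is highest at Q = 0. Equivalently, the lowest AVC in the table is 41/6 ≈ ¥6.83 at Q = 6, and P = ¥2 falls below it — price never covers variable cost, so the firm shuts down and loses only its fixed cost.

Q = 0 (shut down); profit = -¥102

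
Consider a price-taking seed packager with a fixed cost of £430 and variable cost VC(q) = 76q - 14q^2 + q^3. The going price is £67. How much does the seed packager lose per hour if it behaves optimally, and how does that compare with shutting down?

Profit = -£106 at q = 9

AVC = 76 - 14q + q^2 has its minimum £27 at q = 7; price £67 clears that bar, so the firm operates.
MC = 76 - 28q + 3q^2. Setting P = MC and taking the root on the rising branch gives q* = 9.
TR = 67·9 = 603. TC = 430 + 279 = 709. Profit = 603 − 709 = -£106.
Shutting down would mean losing the fixed cost of £430, so operating at a loss of £106 is better by £324.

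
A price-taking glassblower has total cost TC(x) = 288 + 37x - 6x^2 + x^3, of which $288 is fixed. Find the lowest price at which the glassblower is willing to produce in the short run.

$28 per unit

The firm shuts down when price falls below the minimum of average variable cost. AVC = VC/x = 37 - 6x + x^2.
dAVC/dx = -6 + 2x = 0 gives x = 3. min AVC = 37 - 6·3 + 3^2 = 28.
For P < $28 the firm produces nothing.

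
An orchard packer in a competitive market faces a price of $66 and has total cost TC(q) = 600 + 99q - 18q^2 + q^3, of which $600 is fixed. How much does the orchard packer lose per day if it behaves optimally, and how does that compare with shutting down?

Profit = -$116 at q = 11

AVC = 99 - 18q + q^2; min AVC = $18 at q = 9. Since P = $66 ≥ min AVC, the firm produces.
With MC = 99 - 36q + 3q^2, P = MC on the upward-sloping part at q* = 11.
TR = 66·11 = 726. TC = 600 + 242 = 842. Profit = 726 − 842 = -$116.
That loss of $116 beats the $600 the firm would lose by shutting down; producing recovers $484 of fixed cost.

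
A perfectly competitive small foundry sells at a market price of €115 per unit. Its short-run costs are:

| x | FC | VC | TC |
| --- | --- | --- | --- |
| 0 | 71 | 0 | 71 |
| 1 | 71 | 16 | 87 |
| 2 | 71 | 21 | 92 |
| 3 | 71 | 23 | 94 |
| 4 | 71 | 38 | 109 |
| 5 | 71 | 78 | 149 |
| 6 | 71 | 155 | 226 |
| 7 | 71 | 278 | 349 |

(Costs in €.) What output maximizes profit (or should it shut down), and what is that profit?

x = 6; profit = €464

Compute π = P·x − TC at each output: x=0: -71; x=1: 28; x=2: 138; x=3: 251; x=4: 351; x=5: 426; x=6: 464; x=7: 456.
Profit is maximized at x = 6. AVC there is 155/6 = €25.83 ≤ P, so producing beats shutting down (which would give -€71).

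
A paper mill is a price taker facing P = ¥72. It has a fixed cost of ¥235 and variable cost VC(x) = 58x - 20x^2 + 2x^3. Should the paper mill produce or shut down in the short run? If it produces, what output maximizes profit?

Strip out fixed cost: VC = 58x - 20x^2 + 2x^3. Then AVC = 58 - 20x + 2x^2 and MC = 58 - 40x + 6x^2.
The AVC parabola has its vertex at x = 20/4 = 5, where AVC = 58 - 20·5 + 2·5^2 = ¥8.
Since P = ¥72 ≥ min AVC = ¥8, price covers variable cost and the firm should produce.
Set P = MC: 72 = 58 - 40x + 6x^2 → -14 - 40x + 6x^2 = 0. The roots are x = -1/3 and x = 7; the profit-maximizing output is on the rising part of MC, so x* = 7.
Check: AVC at x = 7 is ¥16 ≤ P, so revenue covers variable cost.
Profit = P·x − TC = 72·7 − 347 = ¥157.

Produce at x = 7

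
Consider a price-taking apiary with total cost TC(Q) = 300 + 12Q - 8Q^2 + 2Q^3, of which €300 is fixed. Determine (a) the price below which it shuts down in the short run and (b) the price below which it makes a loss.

Shutdown price = €4; break-even price = €82

Shutdown price = min AVC. AVC = 12 - 8Q + 2Q^2, with vertex at Q = 2 and minimum €4.
ATC = 300/Q + 12 - 8Q + 2Q^2. Setting dATC/dQ = −300/Q^2 − 8 + 4Q = 0 gives Q = 5 (since 4·5^3 − 8·5^2 = 300).
min ATC = 300/5 + 12 − 8·5 + 2·5^2 = €82. That is the break-even price.
Between these two prices the firm operates at a loss; above €82 it earns a profit.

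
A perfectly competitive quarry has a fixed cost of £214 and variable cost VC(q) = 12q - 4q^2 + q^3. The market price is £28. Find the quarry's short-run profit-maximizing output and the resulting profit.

Profit = -£150 at q = 4

AVC = 12 - 4q + q^2 has its minimum £8 at q = 2; price £28 clears that bar, so the firm operates.
MC = 12 - 8q + 3q^2. Setting P = MC and taking the root on the rising branch gives q* = 4.
TR = 28·4 = 112. TC = 214 + 48 = 262. Profit = 112 − 262 = -£150.
By producing, the firm covers all variable cost plus £64 of fixed cost; shutting down would lose the full £214.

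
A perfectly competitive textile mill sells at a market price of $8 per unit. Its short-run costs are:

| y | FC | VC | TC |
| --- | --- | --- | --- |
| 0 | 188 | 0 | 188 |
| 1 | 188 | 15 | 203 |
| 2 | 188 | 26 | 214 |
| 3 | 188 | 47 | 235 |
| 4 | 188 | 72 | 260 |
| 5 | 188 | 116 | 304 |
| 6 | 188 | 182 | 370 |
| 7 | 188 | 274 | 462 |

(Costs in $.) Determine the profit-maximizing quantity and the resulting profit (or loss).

y = 0 (shut down); profit = -$188

Compute π = P·y − TC at each output: y=0: -188; y=1: -195; y=2: -198; y=3: -211; y=4: -228; y=5: -264; y=6: -322; y=7: -406.
Profit is highest at y = 0. Equivalently, the lowest AVC in the table is 26/2 ≈ $13 at y = 2, and P = $8 falls below it — price never covers variable cost, so the firm shuts down and loses only its fixed cost.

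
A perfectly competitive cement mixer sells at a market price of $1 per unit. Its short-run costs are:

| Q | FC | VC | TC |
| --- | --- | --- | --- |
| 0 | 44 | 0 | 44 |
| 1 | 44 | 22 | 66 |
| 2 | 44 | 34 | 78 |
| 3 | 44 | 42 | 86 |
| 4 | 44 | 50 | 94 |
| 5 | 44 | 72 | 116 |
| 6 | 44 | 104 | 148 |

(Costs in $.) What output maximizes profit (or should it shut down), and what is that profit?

Q = 0 (shut down); profit = -$44

Tabulate TR − TC: Q=0: -44; Q=1: -65; Q=2: -76; Q=3: -83; Q=4: -90; Q=5: -111; Q=6: -142.
Profit is highest at Q = 0. Equivalently, the lowest AVC in the table is 50/4 ≈ $12.50 at Q = 4, and P = $1 falls below it — price never covers variable cost, so the firm shuts down and loses only its fixed cost.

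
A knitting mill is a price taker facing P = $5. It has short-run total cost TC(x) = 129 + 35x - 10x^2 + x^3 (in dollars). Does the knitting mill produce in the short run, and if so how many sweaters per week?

From TC, MC = TC'(x) = 35 - 20x + 3x^2 and AVC = VC/x = 35 - 10x + x^2.
AVC is minimized where dAVC/dx = -10 + 2x = 0, at x = 5; min AVC = 35 - 10·5 + 5^2 = $10.
P = $5 lies below min AVC = $10; no output level covers variable cost.
Best response: produce nothing and absorb the $129 fixed cost.

Shut down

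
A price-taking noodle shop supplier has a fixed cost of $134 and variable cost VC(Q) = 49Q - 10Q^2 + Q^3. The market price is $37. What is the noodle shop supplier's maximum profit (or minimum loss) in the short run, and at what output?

Profit = -$62 at Q = 6

AVC = 49 - 10Q + Q^2 has its minimum $24 at Q = 5; price $37 clears that bar, so the firm operates.
MC = 49 - 20Q + 3Q^2. Setting P = MC and taking the root on the rising branch gives Q* = 6.
TR = 37·6 = 222. TC = 134 + 150 = 284. Profit = 222 − 284 = -$62.
By producing, the firm covers all variable cost plus $72 of fixed cost; shutting down would lose the full $134.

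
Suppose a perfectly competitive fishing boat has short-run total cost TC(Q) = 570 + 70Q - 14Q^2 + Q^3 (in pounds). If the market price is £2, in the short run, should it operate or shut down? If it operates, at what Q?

Variable cost is VC = 70Q - 14Q^2 + Q^3, so AVC = VC/Q = 70 - 14Q + Q^2 and MC = dTC/dQ = 70 - 28Q + 3Q^2.
AVC hits its minimum where MC = AVC, at Q = 7, giving min AVC = 70 - 14·7 + 7^2 = £21.
With P < min AVC (£2 < £21), every unit sold adds to the loss.
The firm minimizes its loss by shutting down and losing only its fixed cost of £570.

Shut down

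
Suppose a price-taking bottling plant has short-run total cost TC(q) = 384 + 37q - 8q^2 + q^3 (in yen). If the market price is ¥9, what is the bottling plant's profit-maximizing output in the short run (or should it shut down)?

From TC, MC = TC'(q) = 37 - 16q + 3q^2 and AVC = VC/q = 37 - 8q + q^2.
The AVC parabola has its vertex at q = 8/2 = 4, where AVC = 37 - 8·4 + 4^2 = ¥21.
Since P = ¥9 < min AVC = ¥21, price fails to cover variable cost at any output.
Best response: produce nothing and absorb the ¥384 fixed cost.

Shut down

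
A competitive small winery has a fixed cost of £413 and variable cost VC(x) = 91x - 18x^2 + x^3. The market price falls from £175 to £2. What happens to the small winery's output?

Output falls from 14 to 0 (the firm shuts down)

AVC = 91 - 18x + x^2, minimized at x = 9 where min AVC = £10. MC = 91 - 36x + 3x^2.
At P = £175 ≥ min AVC, set P = MC on the rising branch: x = 14.
At P = £2 < min AVC = £10, price no longer covers variable cost at any output, so the firm shuts down: x = 0.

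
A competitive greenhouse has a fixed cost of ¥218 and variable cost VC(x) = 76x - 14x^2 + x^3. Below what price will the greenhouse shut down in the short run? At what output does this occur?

¥27 per unit, at x = 7

Short-run supply begins at min AVC. From VC = 76x - 14x^2 + x^3, AVC = 76 - 14x + x^2.
At the minimum of AVC, MC = AVC. MC = 76 - 28x + 3x^2; setting MC = AVC gives 2x^2 - 14x = 0, so x = 7. min AVC = 27.
The firm shuts down for any P below ¥27.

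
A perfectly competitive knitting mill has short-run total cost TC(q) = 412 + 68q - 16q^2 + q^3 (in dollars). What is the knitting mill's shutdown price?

$4 per unit

The firm shuts down when price falls below the minimum of average variable cost. AVC = VC/q = 68 - 16q + q^2.
At the minimum of AVC, MC = AVC. MC = 68 - 32q + 3q^2; setting MC = AVC gives 2q^2 - 16q = 0, so q = 8. min AVC = 4.
The firm shuts down for any P below $4.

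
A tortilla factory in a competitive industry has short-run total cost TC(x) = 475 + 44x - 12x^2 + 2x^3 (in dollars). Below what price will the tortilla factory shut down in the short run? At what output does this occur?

$26 per unit, at x = 3

The firm shuts down when price falls below the minimum of average variable cost. AVC = VC/x = 44 - 12x + 2x^2.
dAVC/dx = -12 + 4x = 0 gives x = 3. min AVC = 44 - 12·3 + 2·3^2 = 26.
The firm shuts down for any P below $26.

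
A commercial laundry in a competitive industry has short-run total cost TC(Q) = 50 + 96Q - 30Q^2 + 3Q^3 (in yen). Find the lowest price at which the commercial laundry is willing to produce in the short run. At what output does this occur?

Short-run supply begins at min AVC. From VC = 96Q - 30Q^2 + 3Q^3, AVC = 96 - 30Q + 3Q^2.
At the minimum of AVC, MC = AVC. MC = 96 - 60Q + 9Q^2; setting MC = AVC gives 6Q^2 - 30Q = 0, so Q = 5. min AVC = 21.
For P < ¥21 the firm produces nothing.

¥21 per unit, at Q = 5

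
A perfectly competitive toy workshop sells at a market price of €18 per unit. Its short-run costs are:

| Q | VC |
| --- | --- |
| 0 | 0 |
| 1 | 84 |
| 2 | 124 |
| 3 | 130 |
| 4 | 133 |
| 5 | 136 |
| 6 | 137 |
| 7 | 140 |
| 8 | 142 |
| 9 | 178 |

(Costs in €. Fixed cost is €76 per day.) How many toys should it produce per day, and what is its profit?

Q = 8; profit = -€74

Compute π = P·Q − TC at each output: Q=0: -76; Q=1: -142; Q=2: -164; Q=3: -152; Q=4: -137; Q=5: -122; Q=6: -105; Q=7: -90; Q=8: -74; Q=9: -92.
Profit is maximized at Q = 8. AVC there is 142/8 = €17.75 ≤ P, so producing beats shutting down (which would give -€76).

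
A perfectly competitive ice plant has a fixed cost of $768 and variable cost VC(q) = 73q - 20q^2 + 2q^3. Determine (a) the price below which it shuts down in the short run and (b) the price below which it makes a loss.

Shutdown price = $23; break-even price = $137

Shutdown price = min AVC. AVC = 73 - 20q + 2q^2, with vertex at q = 5 and minimum $23.
ATC = 768/q + 73 - 20q + 2q^2. Setting dATC/dq = −768/q^2 − 20 + 4q = 0 gives q = 8 (since 4·8^3 − 20·8^2 = 768).
min ATC = 768/8 + 73 − 20·8 + 2·8^2 = $137. That is the break-even price.
For $23 ≤ P < $137 the firm produces at a loss; below $23 it shuts down.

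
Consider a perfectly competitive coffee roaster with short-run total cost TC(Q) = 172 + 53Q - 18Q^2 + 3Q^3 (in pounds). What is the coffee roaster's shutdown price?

The firm shuts down when price falls below the minimum of average variable cost. AVC = VC/Q = 53 - 18Q + 3Q^2.
dAVC/dQ = -18 + 6Q = 0 gives Q = 3. min AVC = 53 - 18·3 + 3·3^2 = 26.
So the shutdown price is £26.

£26 per unit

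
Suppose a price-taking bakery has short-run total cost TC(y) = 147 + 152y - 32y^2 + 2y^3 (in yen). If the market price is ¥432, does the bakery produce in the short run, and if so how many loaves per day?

Produce at y = 14

From TC, MC = TC'(y) = 152 - 64y + 6y^2 and AVC = VC/y = 152 - 32y + 2y^2.
AVC is minimized where dAVC/dy = -32 + 4y = 0, at y = 8; min AVC = 152 - 32·8 + 2·8^2 = ¥24.
Since P = ¥432 ≥ min AVC = ¥24, price covers variable cost and the firm should produce.
P = MC gives -280 - 64y + 6y^2 = 0, with roots -10/3 and 14. Take the larger (rising MC): y* = 14.
Check: AVC at y = 14 is ¥96 ≤ P, so revenue covers variable cost.
Profit = P·y − TC = 432·14 − 1491 = ¥4557.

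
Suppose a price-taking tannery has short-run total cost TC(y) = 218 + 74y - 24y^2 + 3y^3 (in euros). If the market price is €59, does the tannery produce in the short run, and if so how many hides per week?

From TC, MC = TC'(y) = 74 - 48y + 9y^2 and AVC = VC/y = 74 - 24y + 3y^2.
The AVC parabola has its vertex at y = 24/6 = 4, where AVC = 74 - 24·4 + 3·4^2 = €26.
P = €59 exceeds min AVC = €26, so the firm stays open.
P = MC gives 15 - 48y + 9y^2 = 0, with roots 1/3 and 5. Take the larger (rising MC): y* = 5.
Check: AVC at y = 5 is €29 ≤ P, so revenue covers variable cost.
Profit = P·y − TC = 59·5 − 363 = -€68, a loss, but smaller than the €218 fixed cost the firm would lose by shutting down.

Produce at y = 5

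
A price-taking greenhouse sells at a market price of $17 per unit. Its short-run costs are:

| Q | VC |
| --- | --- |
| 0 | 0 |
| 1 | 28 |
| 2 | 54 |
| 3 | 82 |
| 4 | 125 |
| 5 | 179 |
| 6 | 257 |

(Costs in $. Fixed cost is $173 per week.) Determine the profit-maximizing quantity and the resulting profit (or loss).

Q = 0 (shut down); profit = -$173

Tabulate TR − TC: Q=0: -173; Q=1: -184; Q=2: -193; Q=3: -204; Q=4: -230; Q=5: -267; Q=6: -328.
Profit is highest at Q = 0. Equivalently, the lowest AVC in the table is 54/2 ≈ $27 at Q = 2, and P = $17 falls below it — price never covers variable cost, so the firm shuts down and loses only its fixed cost.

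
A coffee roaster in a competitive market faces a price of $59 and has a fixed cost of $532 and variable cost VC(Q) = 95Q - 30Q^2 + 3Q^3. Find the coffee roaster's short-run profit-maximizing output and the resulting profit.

AVC = 95 - 30Q + 3Q^2; min AVC = $20 at Q = 5. Since P = $59 ≥ min AVC, the firm produces.
MC = 95 - 60Q + 9Q^2. Setting P = MC and taking the root on the rising branch gives Q* = 6.
TR = 59·6 = 354. TC = 532 + 138 = 670. Profit = 354 − 670 = -$316.
Shutting down would mean losing the fixed cost of $532, so operating at a loss of $316 is better by $216.

Profit = -$316 at Q = 6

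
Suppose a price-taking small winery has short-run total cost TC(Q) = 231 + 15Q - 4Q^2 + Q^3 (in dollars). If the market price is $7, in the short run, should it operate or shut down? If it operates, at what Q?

Variable cost is VC = 15Q - 4Q^2 + Q^3, so AVC = VC/Q = 15 - 4Q + Q^2 and MC = dTC/dQ = 15 - 8Q + 3Q^2.
AVC is minimized where dAVC/dQ = -4 + 2Q = 0, at Q = 2; min AVC = 15 - 4·2 + 2^2 = $11.
Since P = $7 < min AVC = $11, price fails to cover variable cost at any output.
Shutting down limits the loss to fixed cost, $231.

Shut down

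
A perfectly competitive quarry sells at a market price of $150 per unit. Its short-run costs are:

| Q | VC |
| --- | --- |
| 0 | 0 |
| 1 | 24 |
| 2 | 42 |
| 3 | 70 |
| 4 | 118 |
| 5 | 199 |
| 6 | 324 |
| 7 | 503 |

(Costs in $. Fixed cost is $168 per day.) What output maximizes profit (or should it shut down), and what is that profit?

Q = 6; profit = $408

Compute π = P·Q − TC at each output: Q=0: -168; Q=1: -42; Q=2: 90; Q=3: 212; Q=4: 314; Q=5: 383; Q=6: 408; Q=7: 379.
Profit is maximized at Q = 6. AVC there is 324/6 = $54 ≤ P, so producing beats shutting down (which would give -$168).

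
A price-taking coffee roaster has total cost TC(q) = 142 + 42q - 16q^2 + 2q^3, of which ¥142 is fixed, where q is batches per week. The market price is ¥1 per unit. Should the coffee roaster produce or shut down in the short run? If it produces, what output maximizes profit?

Variable cost is VC = 42q - 16q^2 + 2q^3, so AVC = VC/q = 42 - 16q + 2q^2 and MC = dTC/dq = 42 - 32q + 6q^2.
The AVC parabola has its vertex at q = 16/4 = 4, where AVC = 42 - 16·4 + 2·4^2 = ¥10.
P = ¥1 lies below min AVC = ¥10; no output level covers variable cost.
Best response: produce nothing and absorb the ¥142 fixed cost.

Shut down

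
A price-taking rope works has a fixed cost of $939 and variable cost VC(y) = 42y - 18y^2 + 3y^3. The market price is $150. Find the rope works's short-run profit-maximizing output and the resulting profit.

Profit = -$291 at y = 6

AVC = 42 - 18y + 3y^2; min AVC = $15 at y = 3. Since P = $150 ≥ min AVC, the firm produces.
With MC = 42 - 36y + 9y^2, P = MC on the upward-sloping part at y* = 6.
TR = 150·6 = 900. TC = 939 + 252 = 1191. Profit = 900 − 1191 = -$291.
By producing, the firm covers all variable cost plus $648 of fixed cost; shutting down would lose the full $939.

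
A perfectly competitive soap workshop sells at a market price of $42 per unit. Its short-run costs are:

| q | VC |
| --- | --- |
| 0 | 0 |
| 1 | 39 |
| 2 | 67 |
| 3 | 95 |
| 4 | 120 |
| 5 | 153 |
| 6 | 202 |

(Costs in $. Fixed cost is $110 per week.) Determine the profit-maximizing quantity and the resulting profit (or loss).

Compute π = P·q − TC at each output: q=0: -110; q=1: -107; q=2: -93; q=3: -79; q=4: -62; q=5: -53; q=6: -60.
Profit is maximized at q = 5. AVC there is 153/5 = $30.60 ≤ P, so producing beats shutting down (which would give -$110).

q = 5; profit = -$53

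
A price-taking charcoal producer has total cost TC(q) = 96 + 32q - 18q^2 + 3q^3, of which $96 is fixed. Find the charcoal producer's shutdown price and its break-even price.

Shutdown price = min AVC. AVC = 32 - 18q + 3q^2, with vertex at q = 3 and minimum $5.
ATC = 96/q + 32 - 18q + 3q^2. Setting dATC/dq = −96/q^2 − 18 + 6q = 0 gives q = 4 (since 6·4^3 − 18·4^2 = 96).
min ATC = 96/4 + 32 − 18·4 + 3·4^2 = $32. That is the break-even price.
For $5 ≤ P < $32 the firm produces at a loss; below $5 it shuts down.

Shutdown price = $5; break-even price = $32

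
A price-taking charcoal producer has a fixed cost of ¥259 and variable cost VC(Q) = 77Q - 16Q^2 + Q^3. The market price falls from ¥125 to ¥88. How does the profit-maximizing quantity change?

Output falls from 12 to 11

MC = 77 - 32Q + 3Q^2; the shutdown threshold is min AVC = ¥13 (at Q = 8).
With P = ¥125 above the shutdown price, P = MC gives Q = 12.
At P = ¥88 ≥ min AVC, set P = MC: Q = 11. The firm stays open but cuts output.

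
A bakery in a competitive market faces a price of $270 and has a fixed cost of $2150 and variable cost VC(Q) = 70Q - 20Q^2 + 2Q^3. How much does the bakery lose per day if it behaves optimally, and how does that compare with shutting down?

AVC = 70 - 20Q + 2Q^2; min AVC = $20 at Q = 5. Since P = $270 ≥ min AVC, the firm produces.
With MC = 70 - 40Q + 6Q^2, P = MC on the upward-sloping part at Q* = 10.
TR = 270·10 = 2700. TC = 2150 + 700 = 2850. Profit = 2700 − 2850 = -$150.
Shutting down would mean losing the fixed cost of $2150, so operating at a loss of $150 is better by $2000.

Profit = -$150 at Q = 10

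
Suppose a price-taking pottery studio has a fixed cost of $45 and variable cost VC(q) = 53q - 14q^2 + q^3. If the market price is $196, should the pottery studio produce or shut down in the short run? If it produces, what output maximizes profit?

From TC, MC = TC'(q) = 53 - 28q + 3q^2 and AVC = VC/q = 53 - 14q + q^2.
AVC hits its minimum where MC = AVC, at q = 7, giving min AVC = 53 - 14·7 + 7^2 = $4.
P = $196 exceeds min AVC = $4, so the firm stays open.
Set P = MC: 196 = 53 - 28q + 3q^2 → -143 - 28q + 3q^2 = 0. The roots are q = -11/3 and q = 13; the profit-maximizing output is on the rising part of MC, so q* = 13.
Check: AVC at q = 13 is $40 ≤ P, so revenue covers variable cost.
Profit = P·q − TC = 196·13 − 565 = $1983.

Produce at q = 13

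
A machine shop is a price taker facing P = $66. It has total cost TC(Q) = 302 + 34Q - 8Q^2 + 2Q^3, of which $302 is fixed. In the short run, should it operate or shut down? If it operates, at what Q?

Produce at Q = 4

From TC, MC = TC'(Q) = 34 - 16Q + 6Q^2 and AVC = VC/Q = 34 - 8Q + 2Q^2.
AVC is minimized where dAVC/dQ = -8 + 4Q = 0, at Q = 2; min AVC = 34 - 8·2 + 2·2^2 = $26.
Because $66 ≥ $26, revenue can cover variable cost; the firm operates.
P = MC gives -32 - 16Q + 6Q^2 = 0, with roots -4/3 and 4. Take the larger (rising MC): Q* = 4.
Check: AVC at Q = 4 is $34 ≤ P, so revenue covers variable cost.
Profit = P·Q − TC = 66·4 − 438 = -$174, a loss, but smaller than the $302 fixed cost the firm would lose by shutting down.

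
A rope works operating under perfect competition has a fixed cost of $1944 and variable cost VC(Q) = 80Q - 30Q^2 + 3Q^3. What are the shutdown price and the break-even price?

Shutdown price = $5; break-even price = $269

AVC = 80 - 30Q + 3Q^2; minimized at Q = 5, giving min AVC = $5. That is the shutdown price.
ATC = 1944/Q + 80 - 30Q + 3Q^2. Setting dATC/dQ = −1944/Q^2 − 30 + 6Q = 0 gives Q = 9 (since 6·9^3 − 30·9^2 = 1944).
min ATC = 1944/9 + 80 − 30·9 + 3·9^2 = $269. That is the break-even price.
Between these two prices the firm operates at a loss; above $269 it earns a profit.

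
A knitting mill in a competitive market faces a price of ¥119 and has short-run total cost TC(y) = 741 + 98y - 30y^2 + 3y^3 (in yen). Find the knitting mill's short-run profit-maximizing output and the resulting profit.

Profit = -¥153 at y = 7

AVC = 98 - 30y + 3y^2 has its minimum ¥23 at y = 5; price ¥119 clears that bar, so the firm operates.
MC = 98 - 60y + 9y^2. Setting P = MC and taking the root on the rising branch gives y* = 7.
TR = 119·7 = 833. TC = 741 + 245 = 986. Profit = 833 − 986 = -¥153.
That loss of ¥153 beats the ¥741 the firm would lose by shutting down; producing recovers ¥588 of fixed cost.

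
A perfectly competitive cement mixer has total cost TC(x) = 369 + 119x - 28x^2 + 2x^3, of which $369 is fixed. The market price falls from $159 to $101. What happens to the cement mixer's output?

Output falls from 10 to 9

MC = 119 - 56x + 6x^2; the shutdown threshold is min AVC = $21 (at x = 7).
At P = $159 ≥ min AVC, set P = MC on the rising branch: x = 10.
At P = $101 ≥ min AVC, set P = MC: x = 9. The firm stays open but cuts output.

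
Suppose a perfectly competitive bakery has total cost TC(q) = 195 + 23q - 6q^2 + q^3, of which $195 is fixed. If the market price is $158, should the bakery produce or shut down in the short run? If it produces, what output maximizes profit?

Strip out fixed cost: VC = 23q - 6q^2 + q^3. Then AVC = 23 - 6q + q^2 and MC = 23 - 12q + 3q^2.
AVC hits its minimum where MC = AVC, at q = 3, giving min AVC = 23 - 6·3 + 3^2 = $14.
P = $158 exceeds min AVC = $14, so the firm stays open.
P = MC gives -135 - 12q + 3q^2 = 0, with roots -5 and 9. Take the larger (rising MC): q* = 9.
Check: AVC at q = 9 is $50 ≤ P, so revenue covers variable cost.
Profit = P·q − TC = 158·9 − 645 = $777.

Produce at q = 9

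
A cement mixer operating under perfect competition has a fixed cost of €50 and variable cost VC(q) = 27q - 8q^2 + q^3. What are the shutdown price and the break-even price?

AVC = 27 - 8q + q^2; minimized at q = 4, giving min AVC = €11. That is the shutdown price.
ATC = 50/q + 27 - 8q + q^2. Setting dATC/dq = −50/q^2 − 8 + 2q = 0 gives q = 5 (since 2·5^3 − 8·5^2 = 50).
min ATC = 50/5 + 27 − 8·5 + 5^2 = €22. That is the break-even price.
For €11 ≤ P < €22 the firm produces at a loss; below €11 it shuts down.

Shutdown price = €11; break-even price = €22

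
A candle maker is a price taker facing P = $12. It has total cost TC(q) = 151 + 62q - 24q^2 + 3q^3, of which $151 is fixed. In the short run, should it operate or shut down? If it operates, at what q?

Strip out fixed cost: VC = 62q - 24q^2 + 3q^3. Then AVC = 62 - 24q + 3q^2 and MC = 62 - 48q + 9q^2.
The AVC parabola has its vertex at q = 24/6 = 4, where AVC = 62 - 24·4 + 3·4^2 = $14.
Since P = $12 < min AVC = $14, price fails to cover variable cost at any output.
Shutting down limits the loss to fixed cost, $151.

Shut down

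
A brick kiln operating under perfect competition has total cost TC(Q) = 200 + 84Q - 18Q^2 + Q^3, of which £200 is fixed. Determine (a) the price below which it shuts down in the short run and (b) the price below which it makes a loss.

Shutdown price = £3; break-even price = £24

Shutdown price = min AVC. AVC = 84 - 18Q + Q^2, with vertex at Q = 9 and minimum £3.
ATC = 200/Q + 84 - 18Q + Q^2. Setting dATC/dQ = −200/Q^2 − 18 + 2Q = 0 gives Q = 10 (since 2·10^3 − 18·10^2 = 200).
min ATC = 200/10 + 84 − 18·10 + 10^2 = £24. That is the break-even price.
For £3 ≤ P < £24 the firm produces at a loss; below £3 it shuts down.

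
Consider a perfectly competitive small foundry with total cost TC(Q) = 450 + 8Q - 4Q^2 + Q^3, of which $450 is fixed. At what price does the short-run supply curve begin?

The firm shuts down when price falls below the minimum of average variable cost. AVC = VC/Q = 8 - 4Q + Q^2.
At the minimum of AVC, MC = AVC. MC = 8 - 8Q + 3Q^2; setting MC = AVC gives 2Q^2 - 4Q = 0, so Q = 2. min AVC = 4.
So the shutdown price is $4.

$4 per unit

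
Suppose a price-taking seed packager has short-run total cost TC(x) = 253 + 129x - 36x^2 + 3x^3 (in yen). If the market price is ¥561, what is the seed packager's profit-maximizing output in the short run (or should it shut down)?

Variable cost is VC = 129x - 36x^2 + 3x^3, so AVC = VC/x = 129 - 36x + 3x^2 and MC = dTC/dx = 129 - 72x + 9x^2.
AVC is minimized where dAVC/dx = -36 + 6x = 0, at x = 6; min AVC = 129 - 36·6 + 3·6^2 = ¥21.
P = ¥561 exceeds min AVC = ¥21, so the firm stays open.
Set P = MC: 561 = 129 - 72x + 9x^2 → -432 - 72x + 9x^2 = 0. The roots are x = -4 and x = 12; the profit-maximizing output is on the rising part of MC, so x* = 12.
Check: AVC at x = 12 is ¥129 ≤ P, so revenue covers variable cost.
Profit = P·x − TC = 561·12 − 1801 = ¥4931.

Produce at x = 12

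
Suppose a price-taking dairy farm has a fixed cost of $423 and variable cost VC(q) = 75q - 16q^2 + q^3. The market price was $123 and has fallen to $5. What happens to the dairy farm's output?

Output falls from 12 to 0 (the firm shuts down)

MC = 75 - 32q + 3q^2; the shutdown threshold is min AVC = $11 (at q = 8).
At P = $123 ≥ min AVC, set P = MC on the rising branch: q = 12.
At P = $5 < min AVC = $11, price no longer covers variable cost at any output, so the firm shuts down: q = 0.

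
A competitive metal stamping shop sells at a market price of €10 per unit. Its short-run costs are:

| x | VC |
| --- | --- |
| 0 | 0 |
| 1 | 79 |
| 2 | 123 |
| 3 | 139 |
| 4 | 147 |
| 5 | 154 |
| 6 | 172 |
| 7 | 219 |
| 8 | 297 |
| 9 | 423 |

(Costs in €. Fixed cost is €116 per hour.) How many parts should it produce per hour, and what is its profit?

x = 0 (shut down); profit = -€116

Tabulate TR − TC: x=0: -116; x=1: -185; x=2: -219; x=3: -225; x=4: -223; x=5: -220; x=6: -228; x=7: -265; x=8: -333; x=9: -449.
Profit is highest at x = 0. Equivalently, the lowest AVC in the table is 172/6 ≈ €28.67 at x = 6, and P = €10 falls below it — price never covers variable cost, so the firm shuts down and loses only its fixed cost.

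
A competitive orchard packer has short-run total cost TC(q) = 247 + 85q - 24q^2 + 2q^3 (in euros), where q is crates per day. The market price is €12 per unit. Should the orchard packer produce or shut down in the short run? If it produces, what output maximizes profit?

Shut down

Strip out fixed cost: VC = 85q - 24q^2 + 2q^3. Then AVC = 85 - 24q + 2q^2 and MC = 85 - 48q + 6q^2.
AVC hits its minimum where MC = AVC, at q = 6, giving min AVC = 85 - 24·6 + 2·6^2 = €13.
Since P = €12 < min AVC = €13, price fails to cover variable cost at any output.
The firm minimizes its loss by shutting down and losing only its fixed cost of €247.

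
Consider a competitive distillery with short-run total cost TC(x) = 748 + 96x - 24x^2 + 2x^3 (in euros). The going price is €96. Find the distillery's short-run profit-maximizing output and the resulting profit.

Profit = -€236 at x = 8

AVC = 96 - 24x + 2x^2; min AVC = €24 at x = 6. Since P = €96 ≥ min AVC, the firm produces.
With MC = 96 - 48x + 6x^2, P = MC on the upward-sloping part at x* = 8.
TR = 96·8 = 768. TC = 748 + 256 = 1004. Profit = 768 − 1004 = -€236.
That loss of €236 beats the €748 the firm would lose by shutting down; producing recovers €512 of fixed cost.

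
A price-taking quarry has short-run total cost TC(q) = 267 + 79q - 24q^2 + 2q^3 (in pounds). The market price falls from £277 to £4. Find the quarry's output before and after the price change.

MC = 79 - 48q + 6q^2; the shutdown threshold is min AVC = £7 (at q = 6).
At P = £277 ≥ min AVC, set P = MC on the rising branch: q = 11.
At P = £4 < min AVC = £7, price no longer covers variable cost at any output, so the firm shuts down: q = 0.

Output falls from 11 to 0 (the firm shuts down)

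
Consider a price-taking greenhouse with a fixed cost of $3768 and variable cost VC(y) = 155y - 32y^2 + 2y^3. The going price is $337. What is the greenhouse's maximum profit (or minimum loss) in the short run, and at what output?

AVC = 155 - 32y + 2y^2 has its minimum $27 at y = 8; price $337 clears that bar, so the firm operates.
With MC = 155 - 64y + 6y^2, P = MC on the upward-sloping part at y* = 13.
TR = 337·13 = 4381. TC = 3768 + 1001 = 4769. Profit = 4381 − 4769 = -$388.
By producing, the firm covers all variable cost plus $3380 of fixed cost; shutting down would lose the full $3768.

Profit = -$388 at y = 13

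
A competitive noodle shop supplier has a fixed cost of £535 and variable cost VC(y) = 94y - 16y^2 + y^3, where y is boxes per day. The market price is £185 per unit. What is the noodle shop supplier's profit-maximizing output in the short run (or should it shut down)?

Strip out fixed cost: VC = 94y - 16y^2 + y^3. Then AVC = 94 - 16y + y^2 and MC = 94 - 32y + 3y^2.
AVC is minimized where dAVC/dy = -16 + 2y = 0, at y = 8; min AVC = 94 - 16·8 + 8^2 = £30.
Because £185 ≥ £30, revenue can cover variable cost; the firm operates.
P = MC gives -91 - 32y + 3y^2 = 0, with roots -7/3 and 13. Take the larger (rising MC): y* = 13.
Check: AVC at y = 13 is £55 ≤ P, so revenue covers variable cost.
Profit = P·y − TC = 185·13 − 1250 = £1155.

Produce at y = 13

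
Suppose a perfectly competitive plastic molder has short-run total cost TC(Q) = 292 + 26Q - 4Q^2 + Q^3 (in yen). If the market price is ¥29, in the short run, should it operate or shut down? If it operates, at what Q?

Variable cost is VC = 26Q - 4Q^2 + Q^3, so AVC = VC/Q = 26 - 4Q + Q^2 and MC = dTC/dQ = 26 - 8Q + 3Q^2.
AVC is minimized where dAVC/dQ = -4 + 2Q = 0, at Q = 2; min AVC = 26 - 4·2 + 2^2 = ¥22.
Since P = ¥29 ≥ min AVC = ¥22, price covers variable cost and the firm should produce.
P = MC gives -3 - 8Q + 3Q^2 = 0, with roots -1/3 and 3. Take the larger (rising MC): Q* = 3.
Check: AVC at Q = 3 is ¥23 ≤ P, so revenue covers variable cost.
Profit = P·Q − TC = 29·3 − 361 = -¥274, a loss, but smaller than the ¥292 fixed cost the firm would lose by shutting down.

Produce at Q = 3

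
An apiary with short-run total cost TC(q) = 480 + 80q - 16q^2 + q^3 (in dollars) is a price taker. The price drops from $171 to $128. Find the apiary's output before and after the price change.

MC = 80 - 32q + 3q^2; the shutdown threshold is min AVC = $16 (at q = 8).
At P = $171 ≥ min AVC, set P = MC on the rising branch: q = 13.
At P = $128 ≥ min AVC, set P = MC: q = 12. The firm stays open but cuts output.

Output falls from 13 to 12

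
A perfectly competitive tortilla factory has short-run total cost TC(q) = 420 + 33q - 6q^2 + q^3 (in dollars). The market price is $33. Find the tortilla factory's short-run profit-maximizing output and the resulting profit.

Profit = -$388 at q = 4

AVC = 33 - 6q + q^2; min AVC = $24 at q = 3. Since P = $33 ≥ min AVC, the firm produces.
MC = 33 - 12q + 3q^2. Setting P = MC and taking the root on the rising branch gives q* = 4.
TR = 33·4 = 132. TC = 420 + 100 = 520. Profit = 132 − 520 = -$388.
Shutting down would mean losing the fixed cost of $420, so operating at a loss of $388 is better by $32.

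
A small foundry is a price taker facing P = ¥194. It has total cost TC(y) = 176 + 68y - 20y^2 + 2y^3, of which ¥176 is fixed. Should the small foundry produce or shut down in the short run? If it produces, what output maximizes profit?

Strip out fixed cost: VC = 68y - 20y^2 + 2y^3. Then AVC = 68 - 20y + 2y^2 and MC = 68 - 40y + 6y^2.
AVC is minimized where dAVC/dy = -20 + 4y = 0, at y = 5; min AVC = 68 - 20·5 + 2·5^2 = ¥18.
P = ¥194 exceeds min AVC = ¥18, so the firm stays open.
Solving P = MC: -126 - 40y + 6y^2 = 0 ⇒ y = -7/3 or 9. On the upward-sloping branch, y* = 9.
Check: AVC at y = 9 is ¥50 ≤ P, so revenue covers variable cost.
Profit = P·y − TC = 194·9 − 626 = ¥1120.

Produce at y = 9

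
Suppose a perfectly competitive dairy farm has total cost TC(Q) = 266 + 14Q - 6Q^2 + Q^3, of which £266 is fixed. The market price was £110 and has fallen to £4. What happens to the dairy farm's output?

AVC = 14 - 6Q + Q^2, minimized at Q = 3 where min AVC = £5. MC = 14 - 12Q + 3Q^2.
With P = £110 above the shutdown price, P = MC gives Q = 8.
At P = £4 < min AVC = £5, price no longer covers variable cost at any output, so the firm shuts down: Q = 0.

Output falls from 8 to 0 (the firm shuts down)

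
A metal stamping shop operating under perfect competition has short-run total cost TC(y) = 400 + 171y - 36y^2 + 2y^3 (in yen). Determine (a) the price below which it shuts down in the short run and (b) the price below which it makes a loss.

Shutdown price = min AVC. AVC = 171 - 36y + 2y^2, with vertex at y = 9 and minimum ¥9.
ATC = 400/y + 171 - 36y + 2y^2. Setting dATC/dy = −400/y^2 − 36 + 4y = 0 gives y = 10 (since 4·10^3 − 36·10^2 = 400).
min ATC = 400/10 + 171 − 36·10 + 2·10^2 = ¥51. That is the break-even price.
For ¥9 ≤ P < ¥51 the firm produces at a loss; below ¥9 it shuts down.

Shutdown price = ¥9; break-even price = ¥51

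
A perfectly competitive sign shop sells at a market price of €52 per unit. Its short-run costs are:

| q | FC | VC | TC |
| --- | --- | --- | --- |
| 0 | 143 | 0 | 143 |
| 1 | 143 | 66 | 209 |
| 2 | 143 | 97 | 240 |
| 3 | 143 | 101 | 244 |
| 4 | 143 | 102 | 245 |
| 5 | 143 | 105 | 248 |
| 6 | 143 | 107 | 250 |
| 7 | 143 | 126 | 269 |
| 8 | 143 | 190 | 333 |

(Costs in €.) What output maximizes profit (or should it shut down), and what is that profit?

q = 7; profit = €95

Tabulate TR − TC: q=0: -143; q=1: -157; q=2: -136; q=3: -88; q=4: -37; q=5: 12; q=6: 62; q=7: 95; q=8: 83.
Profit is maximized at q = 7. AVC there is 126/7 = €18 ≤ P, so producing beats shutting down (which would give -€143).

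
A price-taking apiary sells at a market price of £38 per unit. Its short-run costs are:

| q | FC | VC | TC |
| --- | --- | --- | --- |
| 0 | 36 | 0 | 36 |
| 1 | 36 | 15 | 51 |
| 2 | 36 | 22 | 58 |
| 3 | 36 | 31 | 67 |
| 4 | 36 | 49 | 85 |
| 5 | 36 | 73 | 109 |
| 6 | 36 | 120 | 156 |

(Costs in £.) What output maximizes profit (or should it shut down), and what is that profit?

Profit at each row (π = 38q − TC): q=0: -36; q=1: -13; q=2: 18; q=3: 47; q=4: 67; q=5: 81; q=6: 72.
Profit is maximized at q = 5. AVC there is 73/5 = £14.60 ≤ P, so producing beats shutting down (which would give -£36).

q = 5; profit = £81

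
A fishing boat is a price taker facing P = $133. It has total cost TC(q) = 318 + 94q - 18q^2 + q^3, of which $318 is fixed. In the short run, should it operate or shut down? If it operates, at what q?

Variable cost is VC = 94q - 18q^2 + q^3, so AVC = VC/q = 94 - 18q + q^2 and MC = dTC/dq = 94 - 36q + 3q^2.
AVC hits its minimum where MC = AVC, at q = 9, giving min AVC = 94 - 18·9 + 9^2 = $13.
Because $133 ≥ $13, revenue can cover variable cost; the firm operates.
P = MC gives -39 - 36q + 3q^2 = 0, with roots -1 and 13. Take the larger (rising MC): q* = 13.
Check: AVC at q = 13 is $29 ≤ P, so revenue covers variable cost.
Profit = P·q − TC = 133·13 − 695 = $1034.

Produce at q = 13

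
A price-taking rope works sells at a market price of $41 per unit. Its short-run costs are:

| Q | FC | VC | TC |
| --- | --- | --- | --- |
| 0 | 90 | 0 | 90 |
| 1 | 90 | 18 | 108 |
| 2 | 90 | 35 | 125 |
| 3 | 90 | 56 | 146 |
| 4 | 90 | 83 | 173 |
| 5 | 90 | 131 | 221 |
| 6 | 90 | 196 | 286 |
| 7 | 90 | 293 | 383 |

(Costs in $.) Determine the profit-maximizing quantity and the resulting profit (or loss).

Tabulate TR − TC: Q=0: -90; Q=1: -67; Q=2: -43; Q=3: -23; Q=4: -9; Q=5: -16; Q=6: -40; Q=7: -96.
Profit is maximized at Q = 4. AVC there is 83/4 = $20.75 ≤ P, so producing beats shutting down (which would give -$90).

Q = 4; profit = -$9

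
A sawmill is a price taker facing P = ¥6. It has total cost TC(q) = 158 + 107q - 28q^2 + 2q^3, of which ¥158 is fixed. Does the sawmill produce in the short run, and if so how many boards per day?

Strip out fixed cost: VC = 107q - 28q^2 + 2q^3. Then AVC = 107 - 28q + 2q^2 and MC = 107 - 56q + 6q^2.
The AVC parabola has its vertex at q = 28/4 = 7, where AVC = 107 - 28·7 + 2·7^2 = ¥9.
Since P = ¥6 < min AVC = ¥9, price fails to cover variable cost at any output.
Best response: produce nothing and absorb the ¥158 fixed cost.

Shut down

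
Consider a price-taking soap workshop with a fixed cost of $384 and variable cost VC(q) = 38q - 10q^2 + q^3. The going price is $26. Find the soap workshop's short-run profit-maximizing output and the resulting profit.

Profit = -$312 at q = 6

AVC = 38 - 10q + q^2 has its minimum $13 at q = 5; price $26 clears that bar, so the firm operates.
With MC = 38 - 20q + 3q^2, P = MC on the upward-sloping part at q* = 6.
TR = 26·6 = 156. TC = 384 + 84 = 468. Profit = 156 − 468 = -$312.
By producing, the firm covers all variable cost plus $72 of fixed cost; shutting down would lose the full $384.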